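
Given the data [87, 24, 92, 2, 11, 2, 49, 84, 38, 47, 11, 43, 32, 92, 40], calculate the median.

40

Step 1: Sort the data in ascending order: [2, 2, 11, 11, 24, 32, 38, 40, 43, 47, 49, 84, 87, 92, 92]
Step 2: The number of values is n = 15.
Step 3: Since n is odd, the median is the middle value at position 8: 40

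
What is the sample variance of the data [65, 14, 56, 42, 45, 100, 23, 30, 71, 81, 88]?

773.6909

Step 1: Compute the mean: (65 + 14 + 56 + 42 + 45 + 100 + 23 + 30 + 71 + 81 + 88) / 11 = 55.9091
Step 2: Compute squared deviations from the mean:
  (65 - 55.9091)^2 = 82.6446
  (14 - 55.9091)^2 = 1756.3719
  (56 - 55.9091)^2 = 0.0083
  (42 - 55.9091)^2 = 193.4628
  (45 - 55.9091)^2 = 119.0083
  (100 - 55.9091)^2 = 1944.0083
  (23 - 55.9091)^2 = 1083.0083
  (30 - 55.9091)^2 = 671.281
  (71 - 55.9091)^2 = 227.7355
  (81 - 55.9091)^2 = 629.5537
  (88 - 55.9091)^2 = 1029.8264
Step 3: Sum of squared deviations = 7736.9091
Step 4: Sample variance = 7736.9091 / 10 = 773.6909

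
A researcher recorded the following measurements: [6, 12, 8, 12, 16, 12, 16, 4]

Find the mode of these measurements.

12

Step 1: Count the frequency of each value:
  4: appears 1 time(s)
  6: appears 1 time(s)
  8: appears 1 time(s)
  12: appears 3 time(s)
  16: appears 2 time(s)
Step 2: The value 12 appears most frequently (3 times).
Step 3: Mode = 12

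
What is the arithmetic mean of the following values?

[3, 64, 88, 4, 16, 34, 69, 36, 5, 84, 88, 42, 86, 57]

48.2857

Step 1: Sum all values: 3 + 64 + 88 + 4 + 16 + 34 + 69 + 36 + 5 + 84 + 88 + 42 + 86 + 57 = 676
Step 2: Count the number of values: n = 14
Step 3: Mean = sum / n = 676 / 14 = 48.2857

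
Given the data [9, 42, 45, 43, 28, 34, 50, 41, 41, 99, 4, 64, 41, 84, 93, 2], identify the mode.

41

Step 1: Count the frequency of each value:
  2: appears 1 time(s)
  4: appears 1 time(s)
  9: appears 1 time(s)
  28: appears 1 time(s)
  34: appears 1 time(s)
  41: appears 3 time(s)
  42: appears 1 time(s)
  43: appears 1 time(s)
  45: appears 1 time(s)
  50: appears 1 time(s)
  64: appears 1 time(s)
  84: appears 1 time(s)
  93: appears 1 time(s)
  99: appears 1 time(s)
Step 2: The value 41 appears most frequently (3 times).
Step 3: Mode = 41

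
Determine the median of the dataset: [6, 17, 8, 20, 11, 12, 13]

12

Step 1: Sort the data in ascending order: [6, 8, 11, 12, 13, 17, 20]
Step 2: The number of values is n = 7.
Step 3: Since n is odd, the median is the middle value at position 4: 12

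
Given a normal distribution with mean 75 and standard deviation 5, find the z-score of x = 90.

3

Step 1: Recall the z-score formula: z = (x - mu) / sigma
Step 2: Substitute values: z = (90 - 75) / 5
Step 3: z = 15 / 5 = 3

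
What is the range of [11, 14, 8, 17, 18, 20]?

12

Step 1: Identify the maximum value: max = 20
Step 2: Identify the minimum value: min = 8
Step 3: Range = max - min = 20 - 8 = 12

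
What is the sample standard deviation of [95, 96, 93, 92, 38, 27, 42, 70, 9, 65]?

31.9446

Step 1: Compute the mean: 62.7
Step 2: Sum of squared deviations from the mean: 9184.1
Step 3: Sample variance = 9184.1 / 9 = 1020.4556
Step 4: Standard deviation = sqrt(1020.4556) = 31.9446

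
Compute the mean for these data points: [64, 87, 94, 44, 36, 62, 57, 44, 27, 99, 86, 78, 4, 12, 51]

56.3333

Step 1: Sum all values: 64 + 87 + 94 + 44 + 36 + 62 + 57 + 44 + 27 + 99 + 86 + 78 + 4 + 12 + 51 = 845
Step 2: Count the number of values: n = 15
Step 3: Mean = sum / n = 845 / 15 = 56.3333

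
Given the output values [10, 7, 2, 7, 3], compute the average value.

5.8

Step 1: Sum all values: 10 + 7 + 2 + 7 + 3 = 29
Step 2: Count the number of values: n = 5
Step 3: Mean = sum / n = 29 / 5 = 5.8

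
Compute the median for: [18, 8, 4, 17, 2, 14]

11

Step 1: Sort the data in ascending order: [2, 4, 8, 14, 17, 18]
Step 2: The number of values is n = 6.
Step 3: Since n is even, the median is the average of positions 3 and 4:
  Median = (8 + 14) / 2 = 11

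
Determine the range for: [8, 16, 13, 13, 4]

12

Step 1: Identify the maximum value: max = 16
Step 2: Identify the minimum value: min = 4
Step 3: Range = max - min = 16 - 4 = 12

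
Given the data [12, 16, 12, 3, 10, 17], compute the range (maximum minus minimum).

14

Step 1: Identify the maximum value: max = 17
Step 2: Identify the minimum value: min = 3
Step 3: Range = max - min = 17 - 3 = 14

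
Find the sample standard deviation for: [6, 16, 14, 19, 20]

5.5678

Step 1: Compute the mean: 15
Step 2: Sum of squared deviations from the mean: 124
Step 3: Sample variance = 124 / 4 = 31
Step 4: Standard deviation = sqrt(31) = 5.5678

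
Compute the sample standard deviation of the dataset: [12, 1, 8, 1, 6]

4.7223

Step 1: Compute the mean: 5.6
Step 2: Sum of squared deviations from the mean: 89.2
Step 3: Sample variance = 89.2 / 4 = 22.3
Step 4: Standard deviation = sqrt(22.3) = 4.7223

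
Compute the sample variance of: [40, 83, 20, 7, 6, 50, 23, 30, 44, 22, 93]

808.8

Step 1: Compute the mean: (40 + 83 + 20 + 7 + 6 + 50 + 23 + 30 + 44 + 22 + 93) / 11 = 38
Step 2: Compute squared deviations from the mean:
  (40 - 38)^2 = 4
  (83 - 38)^2 = 2025
  (20 - 38)^2 = 324
  (7 - 38)^2 = 961
  (6 - 38)^2 = 1024
  (50 - 38)^2 = 144
  (23 - 38)^2 = 225
  (30 - 38)^2 = 64
  (44 - 38)^2 = 36
  (22 - 38)^2 = 256
  (93 - 38)^2 = 3025
Step 3: Sum of squared deviations = 8088
Step 4: Sample variance = 8088 / 10 = 808.8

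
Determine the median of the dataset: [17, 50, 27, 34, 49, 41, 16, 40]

37

Step 1: Sort the data in ascending order: [16, 17, 27, 34, 40, 41, 49, 50]
Step 2: The number of values is n = 8.
Step 3: Since n is even, the median is the average of positions 4 and 5:
  Median = (34 + 40) / 2 = 37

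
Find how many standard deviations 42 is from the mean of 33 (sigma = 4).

2.25

Step 1: Recall the z-score formula: z = (x - mu) / sigma
Step 2: Substitute values: z = (42 - 33) / 4
Step 3: z = 9 / 4 = 2.25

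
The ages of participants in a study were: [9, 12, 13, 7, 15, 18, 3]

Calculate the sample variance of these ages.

25.6667

Step 1: Compute the mean: (9 + 12 + 13 + 7 + 15 + 18 + 3) / 7 = 11
Step 2: Compute squared deviations from the mean:
  (9 - 11)^2 = 4
  (12 - 11)^2 = 1
  (13 - 11)^2 = 4
  (7 - 11)^2 = 16
  (15 - 11)^2 = 16
  (18 - 11)^2 = 49
  (3 - 11)^2 = 64
Step 3: Sum of squared deviations = 154
Step 4: Sample variance = 154 / 6 = 25.6667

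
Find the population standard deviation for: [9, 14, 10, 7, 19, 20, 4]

5.5915

Step 1: Compute the mean: 11.8571
Step 2: Sum of squared deviations from the mean: 218.8571
Step 3: Population variance = 218.8571 / 7 = 31.2653
Step 4: Standard deviation = sqrt(31.2653) = 5.5915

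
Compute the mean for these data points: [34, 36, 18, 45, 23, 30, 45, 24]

31.875

Step 1: Sum all values: 34 + 36 + 18 + 45 + 23 + 30 + 45 + 24 = 255
Step 2: Count the number of values: n = 8
Step 3: Mean = sum / n = 255 / 8 = 31.875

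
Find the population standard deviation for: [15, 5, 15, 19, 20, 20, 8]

5.5255

Step 1: Compute the mean: 14.5714
Step 2: Sum of squared deviations from the mean: 213.7143
Step 3: Population variance = 213.7143 / 7 = 30.5306
Step 4: Standard deviation = sqrt(30.5306) = 5.5255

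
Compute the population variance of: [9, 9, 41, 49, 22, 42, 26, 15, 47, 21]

214.69

Step 1: Compute the mean: (9 + 9 + 41 + 49 + 22 + 42 + 26 + 15 + 47 + 21) / 10 = 28.1
Step 2: Compute squared deviations from the mean:
  (9 - 28.1)^2 = 364.81
  (9 - 28.1)^2 = 364.81
  (41 - 28.1)^2 = 166.41
  (49 - 28.1)^2 = 436.81
  (22 - 28.1)^2 = 37.21
  (42 - 28.1)^2 = 193.21
  (26 - 28.1)^2 = 4.41
  (15 - 28.1)^2 = 171.61
  (47 - 28.1)^2 = 357.21
  (21 - 28.1)^2 = 50.41
Step 3: Sum of squared deviations = 2146.9
Step 4: Population variance = 2146.9 / 10 = 214.69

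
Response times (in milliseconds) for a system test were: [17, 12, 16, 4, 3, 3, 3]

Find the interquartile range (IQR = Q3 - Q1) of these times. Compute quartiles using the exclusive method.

13

Step 1: Sort the data: [3, 3, 3, 4, 12, 16, 17]
Step 2: n = 7
Step 3: Using the exclusive quartile method:
  Q1 = 3
  Q2 (median) = 4
  Q3 = 16
  IQR = Q3 - Q1 = 16 - 3 = 13
Step 4: IQR = 13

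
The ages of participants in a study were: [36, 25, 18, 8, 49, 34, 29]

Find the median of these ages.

29

Step 1: Sort the data in ascending order: [8, 18, 25, 29, 34, 36, 49]
Step 2: The number of values is n = 7.
Step 3: Since n is odd, the median is the middle value at position 4: 29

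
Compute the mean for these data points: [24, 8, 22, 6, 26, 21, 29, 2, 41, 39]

21.8

Step 1: Sum all values: 24 + 8 + 22 + 6 + 26 + 21 + 29 + 2 + 41 + 39 = 218
Step 2: Count the number of values: n = 10
Step 3: Mean = sum / n = 218 / 10 = 21.8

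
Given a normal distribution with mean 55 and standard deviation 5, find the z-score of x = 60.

1

Step 1: Recall the z-score formula: z = (x - mu) / sigma
Step 2: Substitute values: z = (60 - 55) / 5
Step 3: z = 5 / 5 = 1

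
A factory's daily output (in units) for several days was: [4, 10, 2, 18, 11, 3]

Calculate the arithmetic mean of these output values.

8

Step 1: Sum all values: 4 + 10 + 2 + 18 + 11 + 3 = 48
Step 2: Count the number of values: n = 6
Step 3: Mean = sum / n = 48 / 6 = 8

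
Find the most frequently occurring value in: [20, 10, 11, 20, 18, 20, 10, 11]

20

Step 1: Count the frequency of each value:
  10: appears 2 time(s)
  11: appears 2 time(s)
  18: appears 1 time(s)
  20: appears 3 time(s)
Step 2: The value 20 appears most frequently (3 times).
Step 3: Mode = 20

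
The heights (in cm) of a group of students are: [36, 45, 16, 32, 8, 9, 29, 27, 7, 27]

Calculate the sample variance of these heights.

169.3778

Step 1: Compute the mean: (36 + 45 + 16 + 32 + 8 + 9 + 29 + 27 + 7 + 27) / 10 = 23.6
Step 2: Compute squared deviations from the mean:
  (36 - 23.6)^2 = 153.76
  (45 - 23.6)^2 = 457.96
  (16 - 23.6)^2 = 57.76
  (32 - 23.6)^2 = 70.56
  (8 - 23.6)^2 = 243.36
  (9 - 23.6)^2 = 213.16
  (29 - 23.6)^2 = 29.16
  (27 - 23.6)^2 = 11.56
  (7 - 23.6)^2 = 275.56
  (27 - 23.6)^2 = 11.56
Step 3: Sum of squared deviations = 1524.4
Step 4: Sample variance = 1524.4 / 9 = 169.3778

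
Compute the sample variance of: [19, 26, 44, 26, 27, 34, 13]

100

Step 1: Compute the mean: (19 + 26 + 44 + 26 + 27 + 34 + 13) / 7 = 27
Step 2: Compute squared deviations from the mean:
  (19 - 27)^2 = 64
  (26 - 27)^2 = 1
  (44 - 27)^2 = 289
  (26 - 27)^2 = 1
  (27 - 27)^2 = 0
  (34 - 27)^2 = 49
  (13 - 27)^2 = 196
Step 3: Sum of squared deviations = 600
Step 4: Sample variance = 600 / 6 = 100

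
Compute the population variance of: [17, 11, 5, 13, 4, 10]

20

Step 1: Compute the mean: (17 + 11 + 5 + 13 + 4 + 10) / 6 = 10
Step 2: Compute squared deviations from the mean:
  (17 - 10)^2 = 49
  (11 - 10)^2 = 1
  (5 - 10)^2 = 25
  (13 - 10)^2 = 9
  (4 - 10)^2 = 36
  (10 - 10)^2 = 0
Step 3: Sum of squared deviations = 120
Step 4: Population variance = 120 / 6 = 20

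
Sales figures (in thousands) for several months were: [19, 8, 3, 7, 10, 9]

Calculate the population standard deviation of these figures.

4.8534

Step 1: Compute the mean: 9.3333
Step 2: Sum of squared deviations from the mean: 141.3333
Step 3: Population variance = 141.3333 / 6 = 23.5556
Step 4: Standard deviation = sqrt(23.5556) = 4.8534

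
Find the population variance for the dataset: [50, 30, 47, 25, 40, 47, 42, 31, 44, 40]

62.24

Step 1: Compute the mean: (50 + 30 + 47 + 25 + 40 + 47 + 42 + 31 + 44 + 40) / 10 = 39.6
Step 2: Compute squared deviations from the mean:
  (50 - 39.6)^2 = 108.16
  (30 - 39.6)^2 = 92.16
  (47 - 39.6)^2 = 54.76
  (25 - 39.6)^2 = 213.16
  (40 - 39.6)^2 = 0.16
  (47 - 39.6)^2 = 54.76
  (42 - 39.6)^2 = 5.76
  (31 - 39.6)^2 = 73.96
  (44 - 39.6)^2 = 19.36
  (40 - 39.6)^2 = 0.16
Step 3: Sum of squared deviations = 622.4
Step 4: Population variance = 622.4 / 10 = 62.24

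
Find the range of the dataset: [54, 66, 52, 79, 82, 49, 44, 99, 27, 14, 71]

85

Step 1: Identify the maximum value: max = 99
Step 2: Identify the minimum value: min = 14
Step 3: Range = max - min = 99 - 14 = 85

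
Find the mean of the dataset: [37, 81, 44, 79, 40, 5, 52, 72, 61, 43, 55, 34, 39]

49.3846

Step 1: Sum all values: 37 + 81 + 44 + 79 + 40 + 5 + 52 + 72 + 61 + 43 + 55 + 34 + 39 = 642
Step 2: Count the number of values: n = 13
Step 3: Mean = sum / n = 642 / 13 = 49.3846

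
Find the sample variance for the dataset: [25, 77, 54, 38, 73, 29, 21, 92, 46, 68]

597.3444

Step 1: Compute the mean: (25 + 77 + 54 + 38 + 73 + 29 + 21 + 92 + 46 + 68) / 10 = 52.3
Step 2: Compute squared deviations from the mean:
  (25 - 52.3)^2 = 745.29
  (77 - 52.3)^2 = 610.09
  (54 - 52.3)^2 = 2.89
  (38 - 52.3)^2 = 204.49
  (73 - 52.3)^2 = 428.49
  (29 - 52.3)^2 = 542.89
  (21 - 52.3)^2 = 979.69
  (92 - 52.3)^2 = 1576.09
  (46 - 52.3)^2 = 39.69
  (68 - 52.3)^2 = 246.49
Step 3: Sum of squared deviations = 5376.1
Step 4: Sample variance = 5376.1 / 9 = 597.3444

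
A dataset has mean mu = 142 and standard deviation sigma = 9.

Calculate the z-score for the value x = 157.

1.6667

Step 1: Recall the z-score formula: z = (x - mu) / sigma
Step 2: Substitute values: z = (157 - 142) / 9
Step 3: z = 15 / 9 = 1.6667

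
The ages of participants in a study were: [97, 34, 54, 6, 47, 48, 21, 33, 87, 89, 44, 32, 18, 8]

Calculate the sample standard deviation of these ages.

29.244

Step 1: Compute the mean: 44.1429
Step 2: Sum of squared deviations from the mean: 11117.7143
Step 3: Sample variance = 11117.7143 / 13 = 855.2088
Step 4: Standard deviation = sqrt(855.2088) = 29.244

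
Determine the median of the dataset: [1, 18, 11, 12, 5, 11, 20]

11

Step 1: Sort the data in ascending order: [1, 5, 11, 11, 12, 18, 20]
Step 2: The number of values is n = 7.
Step 3: Since n is odd, the median is the middle value at position 4: 11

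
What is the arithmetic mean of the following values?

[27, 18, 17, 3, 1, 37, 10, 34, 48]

21.6667

Step 1: Sum all values: 27 + 18 + 17 + 3 + 1 + 37 + 10 + 34 + 48 = 195
Step 2: Count the number of values: n = 9
Step 3: Mean = sum / n = 195 / 9 = 21.6667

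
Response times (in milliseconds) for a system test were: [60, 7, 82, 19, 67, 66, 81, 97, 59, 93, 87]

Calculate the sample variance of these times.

838.2182

Step 1: Compute the mean: (60 + 7 + 82 + 19 + 67 + 66 + 81 + 97 + 59 + 93 + 87) / 11 = 65.2727
Step 2: Compute squared deviations from the mean:
  (60 - 65.2727)^2 = 27.8017
  (7 - 65.2727)^2 = 3395.7107
  (82 - 65.2727)^2 = 279.8017
  (19 - 65.2727)^2 = 2141.1653
  (67 - 65.2727)^2 = 2.9835
  (66 - 65.2727)^2 = 0.5289
  (81 - 65.2727)^2 = 247.3471
  (97 - 65.2727)^2 = 1006.6198
  (59 - 65.2727)^2 = 39.3471
  (93 - 65.2727)^2 = 768.8017
  (87 - 65.2727)^2 = 472.0744
Step 3: Sum of squared deviations = 8382.1818
Step 4: Sample variance = 8382.1818 / 10 = 838.2182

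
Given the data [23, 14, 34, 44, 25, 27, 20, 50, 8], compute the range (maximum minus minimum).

42

Step 1: Identify the maximum value: max = 50
Step 2: Identify the minimum value: min = 8
Step 3: Range = max - min = 50 - 8 = 42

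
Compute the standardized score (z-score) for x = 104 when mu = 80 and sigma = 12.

2

Step 1: Recall the z-score formula: z = (x - mu) / sigma
Step 2: Substitute values: z = (104 - 80) / 12
Step 3: z = 24 / 12 = 2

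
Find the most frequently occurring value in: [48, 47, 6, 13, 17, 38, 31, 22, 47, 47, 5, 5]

47

Step 1: Count the frequency of each value:
  5: appears 2 time(s)
  6: appears 1 time(s)
  13: appears 1 time(s)
  17: appears 1 time(s)
  22: appears 1 time(s)
  31: appears 1 time(s)
  38: appears 1 time(s)
  47: appears 3 time(s)
  48: appears 1 time(s)
Step 2: The value 47 appears most frequently (3 times).
Step 3: Mode = 47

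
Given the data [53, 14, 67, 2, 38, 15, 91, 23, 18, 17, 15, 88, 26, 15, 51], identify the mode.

15

Step 1: Count the frequency of each value:
  2: appears 1 time(s)
  14: appears 1 time(s)
  15: appears 3 time(s)
  17: appears 1 time(s)
  18: appears 1 time(s)
  23: appears 1 time(s)
  26: appears 1 time(s)
  38: appears 1 time(s)
  51: appears 1 time(s)
  53: appears 1 time(s)
  67: appears 1 time(s)
  88: appears 1 time(s)
  91: appears 1 time(s)
Step 2: The value 15 appears most frequently (3 times).
Step 3: Mode = 15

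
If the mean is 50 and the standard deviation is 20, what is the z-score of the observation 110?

3

Step 1: Recall the z-score formula: z = (x - mu) / sigma
Step 2: Substitute values: z = (110 - 50) / 20
Step 3: z = 60 / 20 = 3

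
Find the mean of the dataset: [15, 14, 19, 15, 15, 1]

13.1667

Step 1: Sum all values: 15 + 14 + 19 + 15 + 15 + 1 = 79
Step 2: Count the number of values: n = 6
Step 3: Mean = sum / n = 79 / 6 = 13.1667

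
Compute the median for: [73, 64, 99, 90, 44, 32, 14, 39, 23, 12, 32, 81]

41.5

Step 1: Sort the data in ascending order: [12, 14, 23, 32, 32, 39, 44, 64, 73, 81, 90, 99]
Step 2: The number of values is n = 12.
Step 3: Since n is even, the median is the average of positions 6 and 7:
  Median = (39 + 44) / 2 = 41.5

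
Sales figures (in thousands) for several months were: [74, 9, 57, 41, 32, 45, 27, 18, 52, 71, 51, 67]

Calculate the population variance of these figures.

396.8889

Step 1: Compute the mean: (74 + 9 + 57 + 41 + 32 + 45 + 27 + 18 + 52 + 71 + 51 + 67) / 12 = 45.3333
Step 2: Compute squared deviations from the mean:
  (74 - 45.3333)^2 = 821.7778
  (9 - 45.3333)^2 = 1320.1111
  (57 - 45.3333)^2 = 136.1111
  (41 - 45.3333)^2 = 18.7778
  (32 - 45.3333)^2 = 177.7778
  (45 - 45.3333)^2 = 0.1111
  (27 - 45.3333)^2 = 336.1111
  (18 - 45.3333)^2 = 747.1111
  (52 - 45.3333)^2 = 44.4444
  (71 - 45.3333)^2 = 658.7778
  (51 - 45.3333)^2 = 32.1111
  (67 - 45.3333)^2 = 469.4444
Step 3: Sum of squared deviations = 4762.6667
Step 4: Population variance = 4762.6667 / 12 = 396.8889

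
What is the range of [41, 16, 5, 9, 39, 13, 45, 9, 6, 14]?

40

Step 1: Identify the maximum value: max = 45
Step 2: Identify the minimum value: min = 5
Step 3: Range = max - min = 45 - 5 = 40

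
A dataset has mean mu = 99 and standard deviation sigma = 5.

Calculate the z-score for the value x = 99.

0

Step 1: Recall the z-score formula: z = (x - mu) / sigma
Step 2: Substitute values: z = (99 - 99) / 5
Step 3: z = 0 / 5 = 0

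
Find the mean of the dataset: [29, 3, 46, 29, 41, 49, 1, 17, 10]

25

Step 1: Sum all values: 29 + 3 + 46 + 29 + 41 + 49 + 1 + 17 + 10 = 225
Step 2: Count the number of values: n = 9
Step 3: Mean = sum / n = 225 / 9 = 25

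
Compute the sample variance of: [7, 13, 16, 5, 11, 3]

24.9667

Step 1: Compute the mean: (7 + 13 + 16 + 5 + 11 + 3) / 6 = 9.1667
Step 2: Compute squared deviations from the mean:
  (7 - 9.1667)^2 = 4.6944
  (13 - 9.1667)^2 = 14.6944
  (16 - 9.1667)^2 = 46.6944
  (5 - 9.1667)^2 = 17.3611
  (11 - 9.1667)^2 = 3.3611
  (3 - 9.1667)^2 = 38.0278
Step 3: Sum of squared deviations = 124.8333
Step 4: Sample variance = 124.8333 / 5 = 24.9667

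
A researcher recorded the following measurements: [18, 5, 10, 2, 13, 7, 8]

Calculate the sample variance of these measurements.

28

Step 1: Compute the mean: (18 + 5 + 10 + 2 + 13 + 7 + 8) / 7 = 9
Step 2: Compute squared deviations from the mean:
  (18 - 9)^2 = 81
  (5 - 9)^2 = 16
  (10 - 9)^2 = 1
  (2 - 9)^2 = 49
  (13 - 9)^2 = 16
  (7 - 9)^2 = 4
  (8 - 9)^2 = 1
Step 3: Sum of squared deviations = 168
Step 4: Sample variance = 168 / 6 = 28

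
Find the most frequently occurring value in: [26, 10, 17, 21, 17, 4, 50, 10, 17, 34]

17

Step 1: Count the frequency of each value:
  4: appears 1 time(s)
  10: appears 2 time(s)
  17: appears 3 time(s)
  21: appears 1 time(s)
  26: appears 1 time(s)
  34: appears 1 time(s)
  50: appears 1 time(s)
Step 2: The value 17 appears most frequently (3 times).
Step 3: Mode = 17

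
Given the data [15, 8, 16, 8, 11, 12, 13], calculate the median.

12

Step 1: Sort the data in ascending order: [8, 8, 11, 12, 13, 15, 16]
Step 2: The number of values is n = 7.
Step 3: Since n is odd, the median is the middle value at position 4: 12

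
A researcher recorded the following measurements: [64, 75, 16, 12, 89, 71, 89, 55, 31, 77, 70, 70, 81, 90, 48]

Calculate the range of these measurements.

78

Step 1: Identify the maximum value: max = 90
Step 2: Identify the minimum value: min = 12
Step 3: Range = max - min = 90 - 12 = 78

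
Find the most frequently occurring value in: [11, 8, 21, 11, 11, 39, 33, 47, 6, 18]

11

Step 1: Count the frequency of each value:
  6: appears 1 time(s)
  8: appears 1 time(s)
  11: appears 3 time(s)
  18: appears 1 time(s)
  21: appears 1 time(s)
  33: appears 1 time(s)
  39: appears 1 time(s)
  47: appears 1 time(s)
Step 2: The value 11 appears most frequently (3 times).
Step 3: Mode = 11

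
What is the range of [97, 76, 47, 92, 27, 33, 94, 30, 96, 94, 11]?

86

Step 1: Identify the maximum value: max = 97
Step 2: Identify the minimum value: min = 11
Step 3: Range = max - min = 97 - 11 = 86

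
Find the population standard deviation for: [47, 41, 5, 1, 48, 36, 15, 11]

18.2346

Step 1: Compute the mean: 25.5
Step 2: Sum of squared deviations from the mean: 2660
Step 3: Population variance = 2660 / 8 = 332.5
Step 4: Standard deviation = sqrt(332.5) = 18.2346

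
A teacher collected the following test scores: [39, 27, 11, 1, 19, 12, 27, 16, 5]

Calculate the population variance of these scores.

127.5802

Step 1: Compute the mean: (39 + 27 + 11 + 1 + 19 + 12 + 27 + 16 + 5) / 9 = 17.4444
Step 2: Compute squared deviations from the mean:
  (39 - 17.4444)^2 = 464.642
  (27 - 17.4444)^2 = 91.3086
  (11 - 17.4444)^2 = 41.5309
  (1 - 17.4444)^2 = 270.4198
  (19 - 17.4444)^2 = 2.4198
  (12 - 17.4444)^2 = 29.642
  (27 - 17.4444)^2 = 91.3086
  (16 - 17.4444)^2 = 2.0864
  (5 - 17.4444)^2 = 154.8642
Step 3: Sum of squared deviations = 1148.2222
Step 4: Population variance = 1148.2222 / 9 = 127.5802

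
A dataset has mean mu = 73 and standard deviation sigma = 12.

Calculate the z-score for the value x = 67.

-0.5

Step 1: Recall the z-score formula: z = (x - mu) / sigma
Step 2: Substitute values: z = (67 - 73) / 12
Step 3: z = -6 / 12 = -0.5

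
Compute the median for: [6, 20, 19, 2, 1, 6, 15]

6

Step 1: Sort the data in ascending order: [1, 2, 6, 6, 15, 19, 20]
Step 2: The number of values is n = 7.
Step 3: Since n is odd, the median is the middle value at position 4: 6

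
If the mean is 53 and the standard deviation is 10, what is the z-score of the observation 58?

0.5

Step 1: Recall the z-score formula: z = (x - mu) / sigma
Step 2: Substitute values: z = (58 - 53) / 10
Step 3: z = 5 / 10 = 0.5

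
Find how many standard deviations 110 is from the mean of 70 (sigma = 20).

2

Step 1: Recall the z-score formula: z = (x - mu) / sigma
Step 2: Substitute values: z = (110 - 70) / 20
Step 3: z = 40 / 20 = 2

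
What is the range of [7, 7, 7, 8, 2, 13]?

11

Step 1: Identify the maximum value: max = 13
Step 2: Identify the minimum value: min = 2
Step 3: Range = max - min = 13 - 2 = 11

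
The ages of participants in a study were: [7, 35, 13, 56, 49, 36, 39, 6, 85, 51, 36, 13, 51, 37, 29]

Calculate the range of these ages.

79

Step 1: Identify the maximum value: max = 85
Step 2: Identify the minimum value: min = 6
Step 3: Range = max - min = 85 - 6 = 79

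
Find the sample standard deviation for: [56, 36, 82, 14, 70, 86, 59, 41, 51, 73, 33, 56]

21.3078

Step 1: Compute the mean: 54.75
Step 2: Sum of squared deviations from the mean: 4994.25
Step 3: Sample variance = 4994.25 / 11 = 454.0227
Step 4: Standard deviation = sqrt(454.0227) = 21.3078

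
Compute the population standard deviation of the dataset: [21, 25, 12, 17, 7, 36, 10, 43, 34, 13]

11.6859

Step 1: Compute the mean: 21.8
Step 2: Sum of squared deviations from the mean: 1365.6
Step 3: Population variance = 1365.6 / 10 = 136.56
Step 4: Standard deviation = sqrt(136.56) = 11.6859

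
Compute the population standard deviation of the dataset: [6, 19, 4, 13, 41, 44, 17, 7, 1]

14.7982

Step 1: Compute the mean: 16.8889
Step 2: Sum of squared deviations from the mean: 1970.8889
Step 3: Population variance = 1970.8889 / 9 = 218.9877
Step 4: Standard deviation = sqrt(218.9877) = 14.7982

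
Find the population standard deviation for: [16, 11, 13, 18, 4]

4.8415

Step 1: Compute the mean: 12.4
Step 2: Sum of squared deviations from the mean: 117.2
Step 3: Population variance = 117.2 / 5 = 23.44
Step 4: Standard deviation = sqrt(23.44) = 4.8415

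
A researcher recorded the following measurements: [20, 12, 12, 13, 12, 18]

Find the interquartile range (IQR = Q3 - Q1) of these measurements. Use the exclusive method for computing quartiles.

6.5

Step 1: Sort the data: [12, 12, 12, 13, 18, 20]
Step 2: n = 6
Step 3: Using the exclusive quartile method:
  Q1 = 12
  Q2 (median) = 12.5
  Q3 = 18.5
  IQR = Q3 - Q1 = 18.5 - 12 = 6.5
Step 4: IQR = 6.5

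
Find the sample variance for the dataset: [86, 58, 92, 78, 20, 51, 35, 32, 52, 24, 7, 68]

746.3864

Step 1: Compute the mean: (86 + 58 + 92 + 78 + 20 + 51 + 35 + 32 + 52 + 24 + 7 + 68) / 12 = 50.25
Step 2: Compute squared deviations from the mean:
  (86 - 50.25)^2 = 1278.0625
  (58 - 50.25)^2 = 60.0625
  (92 - 50.25)^2 = 1743.0625
  (78 - 50.25)^2 = 770.0625
  (20 - 50.25)^2 = 915.0625
  (51 - 50.25)^2 = 0.5625
  (35 - 50.25)^2 = 232.5625
  (32 - 50.25)^2 = 333.0625
  (52 - 50.25)^2 = 3.0625
  (24 - 50.25)^2 = 689.0625
  (7 - 50.25)^2 = 1870.5625
  (68 - 50.25)^2 = 315.0625
Step 3: Sum of squared deviations = 8210.25
Step 4: Sample variance = 8210.25 / 11 = 746.3864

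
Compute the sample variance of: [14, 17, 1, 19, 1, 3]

70.5667

Step 1: Compute the mean: (14 + 17 + 1 + 19 + 1 + 3) / 6 = 9.1667
Step 2: Compute squared deviations from the mean:
  (14 - 9.1667)^2 = 23.3611
  (17 - 9.1667)^2 = 61.3611
  (1 - 9.1667)^2 = 66.6944
  (19 - 9.1667)^2 = 96.6944
  (1 - 9.1667)^2 = 66.6944
  (3 - 9.1667)^2 = 38.0278
Step 3: Sum of squared deviations = 352.8333
Step 4: Sample variance = 352.8333 / 5 = 70.5667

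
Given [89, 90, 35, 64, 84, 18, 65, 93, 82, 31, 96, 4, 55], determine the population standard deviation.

29.8277

Step 1: Compute the mean: 62
Step 2: Sum of squared deviations from the mean: 11566
Step 3: Population variance = 11566 / 13 = 889.6923
Step 4: Standard deviation = sqrt(889.6923) = 29.8277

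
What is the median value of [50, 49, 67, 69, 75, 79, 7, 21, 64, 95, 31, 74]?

65.5

Step 1: Sort the data in ascending order: [7, 21, 31, 49, 50, 64, 67, 69, 74, 75, 79, 95]
Step 2: The number of values is n = 12.
Step 3: Since n is even, the median is the average of positions 6 and 7:
  Median = (64 + 67) / 2 = 65.5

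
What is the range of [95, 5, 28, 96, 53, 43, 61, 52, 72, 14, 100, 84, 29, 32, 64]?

95

Step 1: Identify the maximum value: max = 100
Step 2: Identify the minimum value: min = 5
Step 3: Range = max - min = 100 - 5 = 95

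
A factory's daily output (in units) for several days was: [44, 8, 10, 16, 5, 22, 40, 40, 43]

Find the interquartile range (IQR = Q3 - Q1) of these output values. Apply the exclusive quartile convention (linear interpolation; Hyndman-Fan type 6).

32.5

Step 1: Sort the data: [5, 8, 10, 16, 22, 40, 40, 43, 44]
Step 2: n = 9
Step 3: Using the exclusive quartile method:
  Q1 = 9
  Q2 (median) = 22
  Q3 = 41.5
  IQR = Q3 - Q1 = 41.5 - 9 = 32.5
Step 4: IQR = 32.5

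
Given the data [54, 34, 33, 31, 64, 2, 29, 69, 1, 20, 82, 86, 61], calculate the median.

34

Step 1: Sort the data in ascending order: [1, 2, 20, 29, 31, 33, 34, 54, 61, 64, 69, 82, 86]
Step 2: The number of values is n = 13.
Step 3: Since n is odd, the median is the middle value at position 7: 34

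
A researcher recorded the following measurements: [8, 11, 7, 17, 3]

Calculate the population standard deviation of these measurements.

4.6648

Step 1: Compute the mean: 9.2
Step 2: Sum of squared deviations from the mean: 108.8
Step 3: Population variance = 108.8 / 5 = 21.76
Step 4: Standard deviation = sqrt(21.76) = 4.6648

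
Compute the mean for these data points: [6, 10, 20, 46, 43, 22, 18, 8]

21.625

Step 1: Sum all values: 6 + 10 + 20 + 46 + 43 + 22 + 18 + 8 = 173
Step 2: Count the number of values: n = 8
Step 3: Mean = sum / n = 173 / 8 = 21.625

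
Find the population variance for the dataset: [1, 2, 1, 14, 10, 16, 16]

42.8163

Step 1: Compute the mean: (1 + 2 + 1 + 14 + 10 + 16 + 16) / 7 = 8.5714
Step 2: Compute squared deviations from the mean:
  (1 - 8.5714)^2 = 57.3265
  (2 - 8.5714)^2 = 43.1837
  (1 - 8.5714)^2 = 57.3265
  (14 - 8.5714)^2 = 29.4694
  (10 - 8.5714)^2 = 2.0408
  (16 - 8.5714)^2 = 55.1837
  (16 - 8.5714)^2 = 55.1837
Step 3: Sum of squared deviations = 299.7143
Step 4: Population variance = 299.7143 / 7 = 42.8163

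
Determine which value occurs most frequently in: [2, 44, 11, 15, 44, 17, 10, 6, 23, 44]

44

Step 1: Count the frequency of each value:
  2: appears 1 time(s)
  6: appears 1 time(s)
  10: appears 1 time(s)
  11: appears 1 time(s)
  15: appears 1 time(s)
  17: appears 1 time(s)
  23: appears 1 time(s)
  44: appears 3 time(s)
Step 2: The value 44 appears most frequently (3 times).
Step 3: Mode = 44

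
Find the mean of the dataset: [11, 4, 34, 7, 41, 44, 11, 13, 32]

21.8889

Step 1: Sum all values: 11 + 4 + 34 + 7 + 41 + 44 + 11 + 13 + 32 = 197
Step 2: Count the number of values: n = 9
Step 3: Mean = sum / n = 197 / 9 = 21.8889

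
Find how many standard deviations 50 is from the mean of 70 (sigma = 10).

-2

Step 1: Recall the z-score formula: z = (x - mu) / sigma
Step 2: Substitute values: z = (50 - 70) / 10
Step 3: z = -20 / 10 = -2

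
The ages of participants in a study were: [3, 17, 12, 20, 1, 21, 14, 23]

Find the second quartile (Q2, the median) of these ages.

15.5

Step 1: Sort the data: [1, 3, 12, 14, 17, 20, 21, 23]
Step 2: n = 8
Step 3: Q2 is the median. Since n is even, it is the average of the values at positions 4 and 5:
  Q2 = (14 + 17) / 2 = 15.5
Step 4: Q2 = 15.5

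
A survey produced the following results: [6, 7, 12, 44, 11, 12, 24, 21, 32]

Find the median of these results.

12

Step 1: Sort the data in ascending order: [6, 7, 11, 12, 12, 21, 24, 32, 44]
Step 2: The number of values is n = 9.
Step 3: Since n is odd, the median is the middle value at position 5: 12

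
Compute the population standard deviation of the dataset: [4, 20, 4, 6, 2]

6.5238

Step 1: Compute the mean: 7.2
Step 2: Sum of squared deviations from the mean: 212.8
Step 3: Population variance = 212.8 / 5 = 42.56
Step 4: Standard deviation = sqrt(42.56) = 6.5238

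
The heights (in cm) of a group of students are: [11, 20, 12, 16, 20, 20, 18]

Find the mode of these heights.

20

Step 1: Count the frequency of each value:
  11: appears 1 time(s)
  12: appears 1 time(s)
  16: appears 1 time(s)
  18: appears 1 time(s)
  20: appears 3 time(s)
Step 2: The value 20 appears most frequently (3 times).
Step 3: Mode = 20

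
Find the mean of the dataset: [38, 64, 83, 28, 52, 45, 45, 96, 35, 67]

55.3

Step 1: Sum all values: 38 + 64 + 83 + 28 + 52 + 45 + 45 + 96 + 35 + 67 = 553
Step 2: Count the number of values: n = 10
Step 3: Mean = sum / n = 553 / 10 = 55.3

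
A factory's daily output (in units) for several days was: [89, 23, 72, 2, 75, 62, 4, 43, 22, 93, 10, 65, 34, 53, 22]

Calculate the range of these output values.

91

Step 1: Identify the maximum value: max = 93
Step 2: Identify the minimum value: min = 2
Step 3: Range = max - min = 93 - 2 = 91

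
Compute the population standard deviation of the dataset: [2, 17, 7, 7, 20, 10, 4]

6.1611

Step 1: Compute the mean: 9.5714
Step 2: Sum of squared deviations from the mean: 265.7143
Step 3: Population variance = 265.7143 / 7 = 37.9592
Step 4: Standard deviation = sqrt(37.9592) = 6.1611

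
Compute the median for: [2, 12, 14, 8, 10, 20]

11

Step 1: Sort the data in ascending order: [2, 8, 10, 12, 14, 20]
Step 2: The number of values is n = 6.
Step 3: Since n is even, the median is the average of positions 3 and 4:
  Median = (10 + 12) / 2 = 11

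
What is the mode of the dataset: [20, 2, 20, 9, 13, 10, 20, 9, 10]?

20

Step 1: Count the frequency of each value:
  2: appears 1 time(s)
  9: appears 2 time(s)
  10: appears 2 time(s)
  13: appears 1 time(s)
  20: appears 3 time(s)
Step 2: The value 20 appears most frequently (3 times).
Step 3: Mode = 20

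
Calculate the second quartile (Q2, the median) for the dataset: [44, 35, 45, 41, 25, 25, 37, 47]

39

Step 1: Sort the data: [25, 25, 35, 37, 41, 44, 45, 47]
Step 2: n = 8
Step 3: Q2 is the median. Since n is even, it is the average of the values at positions 4 and 5:
  Q2 = (37 + 41) / 2 = 39
Step 4: Q2 = 39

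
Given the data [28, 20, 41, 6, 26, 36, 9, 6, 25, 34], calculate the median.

25.5

Step 1: Sort the data in ascending order: [6, 6, 9, 20, 25, 26, 28, 34, 36, 41]
Step 2: The number of values is n = 10.
Step 3: Since n is even, the median is the average of positions 5 and 6:
  Median = (25 + 26) / 2 = 25.5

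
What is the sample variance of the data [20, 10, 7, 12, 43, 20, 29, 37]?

170.2143

Step 1: Compute the mean: (20 + 10 + 7 + 12 + 43 + 20 + 29 + 37) / 8 = 22.25
Step 2: Compute squared deviations from the mean:
  (20 - 22.25)^2 = 5.0625
  (10 - 22.25)^2 = 150.0625
  (7 - 22.25)^2 = 232.5625
  (12 - 22.25)^2 = 105.0625
  (43 - 22.25)^2 = 430.5625
  (20 - 22.25)^2 = 5.0625
  (29 - 22.25)^2 = 45.5625
  (37 - 22.25)^2 = 217.5625
Step 3: Sum of squared deviations = 1191.5
Step 4: Sample variance = 1191.5 / 7 = 170.2143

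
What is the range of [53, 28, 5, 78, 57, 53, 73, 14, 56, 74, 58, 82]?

77

Step 1: Identify the maximum value: max = 82
Step 2: Identify the minimum value: min = 5
Step 3: Range = max - min = 82 - 5 = 77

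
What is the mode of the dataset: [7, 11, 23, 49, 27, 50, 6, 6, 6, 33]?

6

Step 1: Count the frequency of each value:
  6: appears 3 time(s)
  7: appears 1 time(s)
  11: appears 1 time(s)
  23: appears 1 time(s)
  27: appears 1 time(s)
  33: appears 1 time(s)
  49: appears 1 time(s)
  50: appears 1 time(s)
Step 2: The value 6 appears most frequently (3 times).
Step 3: Mode = 6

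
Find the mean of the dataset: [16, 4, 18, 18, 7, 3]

11

Step 1: Sum all values: 16 + 4 + 18 + 18 + 7 + 3 = 66
Step 2: Count the number of values: n = 6
Step 3: Mean = sum / n = 66 / 6 = 11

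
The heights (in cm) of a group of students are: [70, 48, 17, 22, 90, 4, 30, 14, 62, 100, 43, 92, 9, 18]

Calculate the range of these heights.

96

Step 1: Identify the maximum value: max = 100
Step 2: Identify the minimum value: min = 4
Step 3: Range = max - min = 100 - 4 = 96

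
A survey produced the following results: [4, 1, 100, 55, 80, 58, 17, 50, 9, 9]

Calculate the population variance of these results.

1108.81

Step 1: Compute the mean: (4 + 1 + 100 + 55 + 80 + 58 + 17 + 50 + 9 + 9) / 10 = 38.3
Step 2: Compute squared deviations from the mean:
  (4 - 38.3)^2 = 1176.49
  (1 - 38.3)^2 = 1391.29
  (100 - 38.3)^2 = 3806.89
  (55 - 38.3)^2 = 278.89
  (80 - 38.3)^2 = 1738.89
  (58 - 38.3)^2 = 388.09
  (17 - 38.3)^2 = 453.69
  (50 - 38.3)^2 = 136.89
  (9 - 38.3)^2 = 858.49
  (9 - 38.3)^2 = 858.49
Step 3: Sum of squared deviations = 11088.1
Step 4: Population variance = 11088.1 / 10 = 1108.81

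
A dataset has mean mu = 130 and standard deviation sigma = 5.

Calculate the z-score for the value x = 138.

1.6

Step 1: Recall the z-score formula: z = (x - mu) / sigma
Step 2: Substitute values: z = (138 - 130) / 5
Step 3: z = 8 / 5 = 1.6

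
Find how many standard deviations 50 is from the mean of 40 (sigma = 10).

1

Step 1: Recall the z-score formula: z = (x - mu) / sigma
Step 2: Substitute values: z = (50 - 40) / 10
Step 3: z = 10 / 10 = 1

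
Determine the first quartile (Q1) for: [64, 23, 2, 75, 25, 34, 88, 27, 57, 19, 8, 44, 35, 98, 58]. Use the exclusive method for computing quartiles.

23

Step 1: Sort the data: [2, 8, 19, 23, 25, 27, 34, 35, 44, 57, 58, 64, 75, 88, 98]
Step 2: n = 15
Step 3: Using the exclusive quartile method:
  Q1 = 23
  Q2 (median) = 35
  Q3 = 64
  IQR = Q3 - Q1 = 64 - 23 = 41
Step 4: Q1 = 23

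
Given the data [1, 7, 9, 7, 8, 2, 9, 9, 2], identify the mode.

9

Step 1: Count the frequency of each value:
  1: appears 1 time(s)
  2: appears 2 time(s)
  7: appears 2 time(s)
  8: appears 1 time(s)
  9: appears 3 time(s)
Step 2: The value 9 appears most frequently (3 times).
Step 3: Mode = 9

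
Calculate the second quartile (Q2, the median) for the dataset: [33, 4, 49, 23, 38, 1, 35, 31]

32

Step 1: Sort the data: [1, 4, 23, 31, 33, 35, 38, 49]
Step 2: n = 8
Step 3: Q2 is the median. Since n is even, it is the average of the values at positions 4 and 5:
  Q2 = (31 + 33) / 2 = 32
Step 4: Q2 = 32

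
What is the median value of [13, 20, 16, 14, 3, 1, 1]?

13

Step 1: Sort the data in ascending order: [1, 1, 3, 13, 14, 16, 20]
Step 2: The number of values is n = 7.
Step 3: Since n is odd, the median is the middle value at position 4: 13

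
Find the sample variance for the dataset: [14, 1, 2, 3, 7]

28.3

Step 1: Compute the mean: (14 + 1 + 2 + 3 + 7) / 5 = 5.4
Step 2: Compute squared deviations from the mean:
  (14 - 5.4)^2 = 73.96
  (1 - 5.4)^2 = 19.36
  (2 - 5.4)^2 = 11.56
  (3 - 5.4)^2 = 5.76
  (7 - 5.4)^2 = 2.56
Step 3: Sum of squared deviations = 113.2
Step 4: Sample variance = 113.2 / 4 = 28.3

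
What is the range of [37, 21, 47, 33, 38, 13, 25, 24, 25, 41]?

34

Step 1: Identify the maximum value: max = 47
Step 2: Identify the minimum value: min = 13
Step 3: Range = max - min = 47 - 13 = 34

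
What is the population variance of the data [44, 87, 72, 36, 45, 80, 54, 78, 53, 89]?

343.56

Step 1: Compute the mean: (44 + 87 + 72 + 36 + 45 + 80 + 54 + 78 + 53 + 89) / 10 = 63.8
Step 2: Compute squared deviations from the mean:
  (44 - 63.8)^2 = 392.04
  (87 - 63.8)^2 = 538.24
  (72 - 63.8)^2 = 67.24
  (36 - 63.8)^2 = 772.84
  (45 - 63.8)^2 = 353.44
  (80 - 63.8)^2 = 262.44
  (54 - 63.8)^2 = 96.04
  (78 - 63.8)^2 = 201.64
  (53 - 63.8)^2 = 116.64
  (89 - 63.8)^2 = 635.04
Step 3: Sum of squared deviations = 3435.6
Step 4: Population variance = 3435.6 / 10 = 343.56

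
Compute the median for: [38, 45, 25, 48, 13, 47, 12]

38

Step 1: Sort the data in ascending order: [12, 13, 25, 38, 45, 47, 48]
Step 2: The number of values is n = 7.
Step 3: Since n is odd, the median is the middle value at position 4: 38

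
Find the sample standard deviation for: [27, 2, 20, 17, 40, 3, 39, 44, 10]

16.0243

Step 1: Compute the mean: 22.4444
Step 2: Sum of squared deviations from the mean: 2054.2222
Step 3: Sample variance = 2054.2222 / 8 = 256.7778
Step 4: Standard deviation = sqrt(256.7778) = 16.0243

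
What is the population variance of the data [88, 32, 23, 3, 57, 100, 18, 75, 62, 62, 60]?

837.2893

Step 1: Compute the mean: (88 + 32 + 23 + 3 + 57 + 100 + 18 + 75 + 62 + 62 + 60) / 11 = 52.7273
Step 2: Compute squared deviations from the mean:
  (88 - 52.7273)^2 = 1244.1653
  (32 - 52.7273)^2 = 429.6198
  (23 - 52.7273)^2 = 883.7107
  (3 - 52.7273)^2 = 2472.8017
  (57 - 52.7273)^2 = 18.2562
  (100 - 52.7273)^2 = 2234.7107
  (18 - 52.7273)^2 = 1205.9835
  (75 - 52.7273)^2 = 496.0744
  (62 - 52.7273)^2 = 85.9835
  (62 - 52.7273)^2 = 85.9835
  (60 - 52.7273)^2 = 52.8926
Step 3: Sum of squared deviations = 9210.1818
Step 4: Population variance = 9210.1818 / 11 = 837.2893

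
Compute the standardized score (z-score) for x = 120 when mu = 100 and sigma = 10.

2

Step 1: Recall the z-score formula: z = (x - mu) / sigma
Step 2: Substitute values: z = (120 - 100) / 10
Step 3: z = 20 / 10 = 2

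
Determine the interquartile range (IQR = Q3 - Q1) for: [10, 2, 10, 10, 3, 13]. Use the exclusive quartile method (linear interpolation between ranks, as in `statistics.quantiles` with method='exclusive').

8

Step 1: Sort the data: [2, 3, 10, 10, 10, 13]
Step 2: n = 6
Step 3: Using the exclusive quartile method:
  Q1 = 2.75
  Q2 (median) = 10
  Q3 = 10.75
  IQR = Q3 - Q1 = 10.75 - 2.75 = 8
Step 4: IQR = 8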